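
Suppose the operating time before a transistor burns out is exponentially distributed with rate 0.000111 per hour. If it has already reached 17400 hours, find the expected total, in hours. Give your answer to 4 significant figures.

26410

By memorylessness, E[X | X > 17400] = 17400 + 1/λ = 17400 + 9009.01 = 26409 hours.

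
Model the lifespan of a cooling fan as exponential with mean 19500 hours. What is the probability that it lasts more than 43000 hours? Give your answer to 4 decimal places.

The rate is λ = 1/19500 = 0.0000512821 per hour.
P(X > 43000) = e^(−λ·43000) = e^(−2.2051) ≈ 0.1102.

0.1102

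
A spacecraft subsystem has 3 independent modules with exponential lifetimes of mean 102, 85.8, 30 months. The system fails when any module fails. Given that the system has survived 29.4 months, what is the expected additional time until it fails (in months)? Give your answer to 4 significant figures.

First-failure rate Σλ = 1/102 + 1/85.8 + 1/30 = 0.0547923.
By memorylessness the expected residual is 1/Σλ = 18.2508 months, regardless of the 29.4 already elapsed.

18.25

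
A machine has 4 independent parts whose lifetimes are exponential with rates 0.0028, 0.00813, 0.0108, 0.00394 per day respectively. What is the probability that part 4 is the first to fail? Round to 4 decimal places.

0.1535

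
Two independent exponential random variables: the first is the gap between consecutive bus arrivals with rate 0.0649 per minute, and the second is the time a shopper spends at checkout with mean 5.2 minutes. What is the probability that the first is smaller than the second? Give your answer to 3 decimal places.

λ_1 = 0.0649, λ_2 = 1/5.2 = 0.192308.
For independent exponentials, P(the first < the second) = λ_1/(λ_1+λ_2) = 0.0649/0.257208 ≈ 0.252.

0.252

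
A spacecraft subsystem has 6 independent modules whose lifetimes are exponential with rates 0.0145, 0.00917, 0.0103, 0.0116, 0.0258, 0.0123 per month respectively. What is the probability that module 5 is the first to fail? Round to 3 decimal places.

0.308

The time to first failure is exponential with rate Σλ = 0.0145 + 0.00917 + 0.0103 + 0.0116 + 0.0258 + 0.0123 = 0.08367.
P(module 5 first) = λ_5/Σλ = 0.0258/0.08367 ≈ 0.308.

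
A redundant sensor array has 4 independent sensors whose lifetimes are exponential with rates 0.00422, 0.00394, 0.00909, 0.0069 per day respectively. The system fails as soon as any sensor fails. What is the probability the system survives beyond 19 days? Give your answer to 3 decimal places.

0.632

The time to first failure is exponential with rate Σλ = 0.00422 + 0.00394 + 0.00909 + 0.0069 = 0.02415.
P(min > 19) = e^(−0.02415·19) = e^(−0.45885) ≈ 0.632.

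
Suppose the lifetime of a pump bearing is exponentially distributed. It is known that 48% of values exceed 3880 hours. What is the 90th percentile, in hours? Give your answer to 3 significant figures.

12200

e^(−λ·3880) = 0.48 ⇒ λ = −ln(0.48)/3880 = 0.000189167.
90th percentile: 1 − e^(−λt) = 0.9, t = −ln(0.1)/λ = 12172.2 hours.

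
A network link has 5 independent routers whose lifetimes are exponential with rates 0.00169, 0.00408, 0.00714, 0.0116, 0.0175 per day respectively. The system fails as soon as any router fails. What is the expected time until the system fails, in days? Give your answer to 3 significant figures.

23.8

The time to first failure is exponential with rate Σλ = 0.00169 + 0.00408 + 0.00714 + 0.0116 + 0.0175 = 0.04201.
E[min] = 1/Σλ = 1/0.04201 = 23.8039 days.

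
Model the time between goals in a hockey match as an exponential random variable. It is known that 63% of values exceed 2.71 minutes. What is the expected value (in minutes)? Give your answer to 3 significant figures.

e^(−λ·2.71) = 0.63 ⇒ λ = −ln(0.63)/2.71 = 0.170493.
Mean = 1/λ = 5.86535 minutes.

5.87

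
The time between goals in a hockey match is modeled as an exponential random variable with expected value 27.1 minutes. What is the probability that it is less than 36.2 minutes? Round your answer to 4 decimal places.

The rate is λ = 1/27.1 = 0.0369004 per minute.
P(X ≤ 36.2) = 1 − e^(−λ·36.2) = 1 − e^(−1.3358) ≈ 0.7371.

0.7371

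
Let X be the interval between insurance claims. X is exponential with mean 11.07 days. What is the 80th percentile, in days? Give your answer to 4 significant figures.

The rate is λ = 1/11.07 = 0.0903342 per day.
Set 1 − e^(−λt) = 0.8, so t = −ln(0.2)/λ = 1.6094/0.0903342 ≈ 17.8165 days.

17.82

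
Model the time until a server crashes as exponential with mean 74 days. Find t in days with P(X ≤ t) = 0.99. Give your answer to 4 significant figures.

The rate is λ = 1/74 = 0.0135135 per day.
Set 1 − e^(−λt) = 0.99, so t = −ln(0.01)/λ = 4.6052/0.0135135 ≈ 340.783 days.

340.8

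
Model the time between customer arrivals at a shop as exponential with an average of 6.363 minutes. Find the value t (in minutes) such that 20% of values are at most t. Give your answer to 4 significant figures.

The rate is λ = 1/6.363 = 0.157159 per minute.
Set 1 − e^(−λt) = 0.2, so t = −ln(0.8)/λ = 0.22314/0.157159 ≈ 1.41986 minutes.

1.420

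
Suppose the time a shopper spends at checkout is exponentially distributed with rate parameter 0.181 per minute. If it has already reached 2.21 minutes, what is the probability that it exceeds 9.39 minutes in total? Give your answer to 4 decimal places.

By the memoryless property, P(X > 2.21+7.18 | X > 2.21) = P(X > 7.18).
P(X > 7.18) = e^(−1.2996) ≈ 0.2726.

0.2726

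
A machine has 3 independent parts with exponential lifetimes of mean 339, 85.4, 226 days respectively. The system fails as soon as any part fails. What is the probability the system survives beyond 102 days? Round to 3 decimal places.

0.143

The first failure time is exponential with rate Σλ_i = 1/339 + 1/85.4 + 1/226 = 0.0190842 per day.
P(min > 102) = e^(−0.0190842·102) = e^(−1.9466) ≈ 0.143.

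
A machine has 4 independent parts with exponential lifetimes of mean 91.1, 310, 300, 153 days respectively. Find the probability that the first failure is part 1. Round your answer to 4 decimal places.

Rates: λ_i = 1/mean_i → 0.0109769, 0.00322581, 0.00333333, 0.00653595; Σλ = 0.024072.
P(part 1 first) = λ_1/Σλ = 0.0109769/0.024072 ≈ 0.4560.

0.4560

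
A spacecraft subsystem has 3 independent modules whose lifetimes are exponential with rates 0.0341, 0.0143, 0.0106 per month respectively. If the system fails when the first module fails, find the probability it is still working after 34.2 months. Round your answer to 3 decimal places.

The time to first failure is exponential with rate Σλ = 0.0341 + 0.0143 + 0.0106 = 0.059.
P(min > 34.2) = e^(−0.059·34.2) = e^(−2.0178) ≈ 0.133.

0.133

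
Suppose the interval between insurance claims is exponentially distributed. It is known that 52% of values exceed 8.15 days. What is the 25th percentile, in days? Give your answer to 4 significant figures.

3.585

e^(−λ·8.15) = 0.52 ⇒ λ = −ln(0.52)/8.15 = 0.0802364.
25th percentile: 1 − e^(−λt) = 0.25, t = −ln(0.75)/λ = 3.58543 days.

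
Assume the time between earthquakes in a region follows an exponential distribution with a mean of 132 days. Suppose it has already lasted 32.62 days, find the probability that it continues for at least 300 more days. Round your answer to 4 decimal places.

0.1030

The rate is λ = 1/132 = 0.00757576 per day.
The exponential is memoryless, so the remaining time is again Exp(λ): the condition X > 32.62 is irrelevant.
P(X > 300) = e^(−2.2727) ≈ 0.1030.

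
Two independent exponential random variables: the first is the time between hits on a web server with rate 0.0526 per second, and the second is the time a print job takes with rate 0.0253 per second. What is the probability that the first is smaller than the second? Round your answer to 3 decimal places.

λ_1 = 0.0526, λ_2 = 0.0253.
For independent exponentials, P(the first < the second) = λ_1/(λ_1+λ_2) = 0.0526/0.0779 ≈ 0.675.

0.675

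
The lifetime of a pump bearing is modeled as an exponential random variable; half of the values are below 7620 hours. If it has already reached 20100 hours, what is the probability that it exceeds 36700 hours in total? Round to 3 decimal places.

For an exponential, median = ln(2)/λ, so λ = ln 2 / 7620 = 0.0000909642 per hour.
By the memoryless property, P(X > 20100+16600 | X > 20100) = P(X > 16600).
P(X > 16600) = e^(−1.51) ≈ 0.221.

0.221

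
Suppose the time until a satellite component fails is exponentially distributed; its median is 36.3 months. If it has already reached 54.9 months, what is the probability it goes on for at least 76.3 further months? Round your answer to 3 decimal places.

For an exponential, median = ln(2)/λ, so λ = ln 2 / 36.3 = 0.019095 per month.
P(X > s+t | X > s) = e^(−λ(s+t))/e^(−λs) = e^(−λt), independent of s = 54.9.
P(X > 76.3) = e^(−1.4569) ≈ 0.233.

0.233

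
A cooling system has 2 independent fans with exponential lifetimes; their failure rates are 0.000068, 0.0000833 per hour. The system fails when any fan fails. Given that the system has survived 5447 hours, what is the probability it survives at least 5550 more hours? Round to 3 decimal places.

0.432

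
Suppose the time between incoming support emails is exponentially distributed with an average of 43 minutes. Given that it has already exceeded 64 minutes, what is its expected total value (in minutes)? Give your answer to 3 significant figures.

The rate is λ = 1/43 = 0.0232558 per minute.
By memorylessness, E[X | X > 64] = 64 + 1/λ = 64 + 43 = 107 minutes.

107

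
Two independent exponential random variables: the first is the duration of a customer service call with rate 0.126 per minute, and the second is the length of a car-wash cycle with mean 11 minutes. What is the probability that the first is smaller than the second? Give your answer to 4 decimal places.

0.5809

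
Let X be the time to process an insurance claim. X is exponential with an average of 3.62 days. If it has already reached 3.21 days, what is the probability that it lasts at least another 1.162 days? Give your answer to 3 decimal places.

0.725

The rate is λ = 1/3.62 = 0.276243 per day.
The exponential is memoryless, so the remaining time is again Exp(λ): the condition X > 3.21 is irrelevant.
P(X > 1.162) = e^(−0.32099) ≈ 0.725.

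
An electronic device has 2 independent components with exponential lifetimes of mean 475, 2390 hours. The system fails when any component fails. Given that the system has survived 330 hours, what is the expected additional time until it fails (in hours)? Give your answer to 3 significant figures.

First-failure rate Σλ = 1/475 + 1/2390 = 0.00252367.
By memorylessness the expected residual is 1/Σλ = 396.248 hours, regardless of the 330 already elapsed.

396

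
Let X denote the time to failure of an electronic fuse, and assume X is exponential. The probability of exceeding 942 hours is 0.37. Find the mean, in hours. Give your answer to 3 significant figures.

947

e^(−λ·942) = 0.37 ⇒ λ = −ln(0.37)/942 = 0.00105547.
Mean = 1/λ = 947.446 hours.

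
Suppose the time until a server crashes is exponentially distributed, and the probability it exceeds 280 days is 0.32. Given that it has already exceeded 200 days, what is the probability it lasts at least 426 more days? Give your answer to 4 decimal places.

0.1767

From e^(−λ·280) = 0.32, λ = −ln(0.32)/280 = 0.00406941.
Memoryless: P(X > 200+426 | X > 200) = P(X > 426) = e^(−0.00406941·426) ≈ 0.1767.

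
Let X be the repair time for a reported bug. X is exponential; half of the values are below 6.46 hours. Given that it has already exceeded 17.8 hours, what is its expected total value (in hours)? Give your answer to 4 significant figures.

27.12

For an exponential, median = ln(2)/λ, so λ = ln 2 / 6.46 = 0.107298 per hour.
By memorylessness, E[X | X > 17.8] = 17.8 + 1/λ = 17.8 + 9.31981 = 27.1198 hours.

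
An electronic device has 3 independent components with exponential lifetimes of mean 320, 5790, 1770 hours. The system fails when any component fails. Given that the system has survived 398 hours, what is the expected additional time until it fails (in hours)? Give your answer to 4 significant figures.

258.9

First-failure rate Σλ = 1/320 + 1/5790 + 1/1770 = 0.00386268.
By memorylessness the expected residual is 1/Σλ = 258.887 hours, regardless of the 398 already elapsed.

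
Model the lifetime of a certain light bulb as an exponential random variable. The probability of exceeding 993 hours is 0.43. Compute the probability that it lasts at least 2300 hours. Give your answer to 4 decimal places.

e^(−λ·993) = 0.43 ⇒ λ = −ln(0.43)/993 = 0.00084992.
P(X > 2300) = e^(−0.00084992·2300) = e^(−1.9548) ≈ 0.1416.

0.1416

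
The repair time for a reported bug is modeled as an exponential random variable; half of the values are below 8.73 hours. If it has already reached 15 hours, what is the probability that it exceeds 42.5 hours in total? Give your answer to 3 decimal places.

For an exponential, median = ln(2)/λ, so λ = ln 2 / 8.73 = 0.0793983 per hour.
P(X > s+t | X > s) = e^(−λ(s+t))/e^(−λs) = e^(−λt), independent of s = 15.
P(X > 27.5) = e^(−2.1835) ≈ 0.113.

0.113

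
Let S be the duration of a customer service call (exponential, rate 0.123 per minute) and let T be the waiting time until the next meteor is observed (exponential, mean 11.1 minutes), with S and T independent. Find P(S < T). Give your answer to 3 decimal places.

λ_1 = 0.123, λ_2 = 1/11.1 = 0.0900901.
For independent exponentials, P(S < T) = λ_1/(λ_1+λ_2) = 0.123/0.21309 ≈ 0.577.

0.577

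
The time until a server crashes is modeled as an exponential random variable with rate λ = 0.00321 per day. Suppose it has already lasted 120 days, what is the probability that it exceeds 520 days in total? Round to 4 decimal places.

0.2769

The exponential is memoryless, so the remaining time is again Exp(λ): the condition X > 120 is irrelevant.
P(X > 400) = e^(−1.284) ≈ 0.2769.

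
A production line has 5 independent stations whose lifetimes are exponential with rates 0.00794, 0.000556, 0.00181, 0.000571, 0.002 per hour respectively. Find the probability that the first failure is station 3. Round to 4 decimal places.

The time to first failure is exponential with rate Σλ = 0.00794 + 0.000556 + 0.00181 + 0.000571 + 0.002 = 0.012877.
P(station 3 first) = λ_3/Σλ = 0.00181/0.012877 ≈ 0.1406.

0.1406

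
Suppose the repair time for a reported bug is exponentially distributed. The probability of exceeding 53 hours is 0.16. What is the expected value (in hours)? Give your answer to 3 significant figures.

e^(−λ·53) = 0.16 ⇒ λ = −ln(0.16)/53 = 0.034577.
Mean = 1/λ = 28.921 hours.

28.9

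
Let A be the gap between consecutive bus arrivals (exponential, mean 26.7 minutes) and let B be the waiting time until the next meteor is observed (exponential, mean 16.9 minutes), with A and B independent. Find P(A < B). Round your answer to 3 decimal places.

0.388

λ_1 = 1/26.7 = 0.0374532, λ_2 = 1/16.9 = 0.0591716.
For independent exponentials, P(A < B) = λ_1/(λ_1+λ_2) = 0.0374532/0.0966248 ≈ 0.388.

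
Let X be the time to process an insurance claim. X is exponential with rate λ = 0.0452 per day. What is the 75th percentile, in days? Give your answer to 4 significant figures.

Set 1 − e^(−λt) = 0.75, so t = −ln(0.25)/λ = 1.3863/0.0452 ≈ 30.6702 days.

30.67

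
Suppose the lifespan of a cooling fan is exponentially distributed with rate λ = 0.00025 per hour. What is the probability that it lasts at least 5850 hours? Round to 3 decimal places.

0.232

P(X > 5850) = e^(−λ·5850) = e^(−1.4625) ≈ 0.232.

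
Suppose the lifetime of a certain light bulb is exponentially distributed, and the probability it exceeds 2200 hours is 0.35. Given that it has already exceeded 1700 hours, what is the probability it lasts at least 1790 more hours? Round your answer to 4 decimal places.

0.4256

From e^(−λ·2200) = 0.35, λ = −ln(0.35)/2200 = 0.000477192.
Memoryless: P(X > 1700+1790 | X > 1700) = P(X > 1790) = e^(−0.000477192·1790) ≈ 0.4256.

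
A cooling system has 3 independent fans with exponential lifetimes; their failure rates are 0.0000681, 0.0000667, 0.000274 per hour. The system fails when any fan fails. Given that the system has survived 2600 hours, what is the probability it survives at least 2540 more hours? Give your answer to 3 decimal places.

0.354

Time to first failure ~ Exp(Σλ) with Σλ = 0.0004088.
By memorylessness, P(T > 2600+2540 | T > 2600) = P(T > 2540) = e^(−0.0004088·2540) ≈ 0.354.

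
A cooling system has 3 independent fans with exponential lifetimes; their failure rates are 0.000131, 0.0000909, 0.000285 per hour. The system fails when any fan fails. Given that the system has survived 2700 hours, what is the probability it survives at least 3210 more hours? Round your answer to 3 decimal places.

Time to first failure ~ Exp(Σλ) with Σλ = 0.0005069.
By memorylessness, P(T > 2700+3210 | T > 2700) = P(T > 3210) = e^(−0.0005069·3210) ≈ 0.196.

0.196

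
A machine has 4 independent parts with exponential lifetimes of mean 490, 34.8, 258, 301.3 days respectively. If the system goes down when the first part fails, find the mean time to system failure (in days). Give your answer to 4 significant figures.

The first failure time is exponential with rate Σλ_i = 1/490 + 1/34.8 + 1/258 + 1/301.3 = 0.0379714 per day.
E[min] = 1/Σλ = 1/0.0379714 = 26.3356 days.

26.34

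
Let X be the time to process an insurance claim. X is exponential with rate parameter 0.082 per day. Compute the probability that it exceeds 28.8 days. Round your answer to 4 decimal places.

P(X > 28.8) = e^(−λ·28.8) = e^(−2.3616) ≈ 0.0943.

0.0943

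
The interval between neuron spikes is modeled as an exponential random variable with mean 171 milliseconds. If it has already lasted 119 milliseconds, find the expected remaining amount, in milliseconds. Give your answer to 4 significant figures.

The rate is λ = 1/171 = 0.00584795 per millisecond.
By memorylessness, the remaining amount past any threshold is again Exp(λ) with mean 1/λ = 171 milliseconds.

171.0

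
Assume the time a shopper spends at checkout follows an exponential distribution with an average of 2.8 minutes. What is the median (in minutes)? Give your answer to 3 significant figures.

1.94

The rate is λ = 1/2.8 = 0.357143 per minute.
Set 1 − e^(−λt) = 0.5, so t = −ln(0.5)/λ = 0.69315/0.357143 ≈ 1.94081 minutes.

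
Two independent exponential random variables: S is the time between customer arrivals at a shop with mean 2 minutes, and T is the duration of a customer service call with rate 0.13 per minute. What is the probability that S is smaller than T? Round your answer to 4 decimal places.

0.7937

λ_1 = 1/2 = 0.5, λ_2 = 0.13.
For independent exponentials, P(S < T) = λ_1/(λ_1+λ_2) = 0.5/0.63 ≈ 0.7937.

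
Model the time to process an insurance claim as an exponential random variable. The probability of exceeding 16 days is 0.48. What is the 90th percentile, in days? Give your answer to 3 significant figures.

e^(−λ·16) = 0.48 ⇒ λ = −ln(0.48)/16 = 0.0458731.
90th percentile: 1 − e^(−λt) = 0.9, t = −ln(0.1)/λ = 50.1947 days.

50.2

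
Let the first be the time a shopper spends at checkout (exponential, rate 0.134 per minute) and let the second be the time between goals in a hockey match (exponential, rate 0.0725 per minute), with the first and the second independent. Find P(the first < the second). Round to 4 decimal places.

0.6489

λ_1 = 0.134, λ_2 = 0.0725.
For independent exponentials, P(the first < the second) = λ_1/(λ_1+λ_2) = 0.134/0.2065 ≈ 0.6489.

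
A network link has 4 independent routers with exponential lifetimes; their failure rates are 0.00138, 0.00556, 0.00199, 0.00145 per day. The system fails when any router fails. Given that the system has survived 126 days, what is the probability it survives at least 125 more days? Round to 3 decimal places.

Time to first failure ~ Exp(Σλ) with Σλ = 0.01038.
By memorylessness, P(T > 126+125 | T > 126) = P(T > 125) = e^(−0.01038·125) ≈ 0.273.

0.273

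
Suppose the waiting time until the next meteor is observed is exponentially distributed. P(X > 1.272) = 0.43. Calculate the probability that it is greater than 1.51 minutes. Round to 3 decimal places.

0.367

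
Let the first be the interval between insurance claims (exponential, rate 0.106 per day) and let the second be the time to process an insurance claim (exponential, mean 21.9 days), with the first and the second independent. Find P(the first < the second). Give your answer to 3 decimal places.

0.699

λ_1 = 0.106, λ_2 = 1/21.9 = 0.0456621.
For independent exponentials, P(the first < the second) = λ_1/(λ_1+λ_2) = 0.106/0.151662 ≈ 0.699.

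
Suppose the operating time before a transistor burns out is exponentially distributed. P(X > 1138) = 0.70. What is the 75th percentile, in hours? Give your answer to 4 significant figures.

e^(−λ·1138) = 0.70 ⇒ λ = −ln(0.70)/1138 = 0.000313423.
75th percentile: 1 − e^(−λt) = 0.75, t = −ln(0.25)/λ = 4423.08 hours.

4423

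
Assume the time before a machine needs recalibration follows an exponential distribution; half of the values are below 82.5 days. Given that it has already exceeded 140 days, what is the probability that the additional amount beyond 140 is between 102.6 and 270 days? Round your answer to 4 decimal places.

0.3188

For an exponential, median = ln(2)/λ, so λ = ln 2 / 82.5 = 0.00840178 per day.
Memoryless: the residual past 140 is again Exp(λ).
P(102.6 < residual < 270) = e^(−λ·102.6) − e^(−λ·270) = 0.42231 − 0.10347 ≈ 0.3188.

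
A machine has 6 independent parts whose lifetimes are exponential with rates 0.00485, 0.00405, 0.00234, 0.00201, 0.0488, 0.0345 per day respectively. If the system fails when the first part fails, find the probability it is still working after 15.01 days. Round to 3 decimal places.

0.235

The time to first failure is exponential with rate Σλ = 0.00485 + 0.00405 + 0.00234 + 0.00201 + 0.0488 + 0.0345 = 0.09655.
P(min > 15.01) = e^(−0.09655·15.01) = e^(−1.4492) ≈ 0.235.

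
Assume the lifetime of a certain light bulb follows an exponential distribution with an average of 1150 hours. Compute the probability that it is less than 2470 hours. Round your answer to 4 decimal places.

The rate is λ = 1/1150 = 0.000869565 per hour.
P(X ≤ 2470) = 1 − e^(−λ·2470) = 1 − e^(−2.1478) ≈ 0.8833.

0.8833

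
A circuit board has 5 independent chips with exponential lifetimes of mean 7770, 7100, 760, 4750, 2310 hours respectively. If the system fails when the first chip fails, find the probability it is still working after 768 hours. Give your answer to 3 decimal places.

0.181

The first failure time is exponential with rate Σλ_i = 1/7770 + 1/7100 + 1/760 + 1/4750 + 1/2310 = 0.00222876 per hour.
P(min > 768) = e^(−0.00222876·768) = e^(−1.7117) ≈ 0.181.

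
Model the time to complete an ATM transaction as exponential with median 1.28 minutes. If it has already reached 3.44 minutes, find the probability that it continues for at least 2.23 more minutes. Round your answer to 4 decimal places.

For an exponential, median = ln(2)/λ, so λ = ln 2 / 1.28 = 0.541521 per minute.
The exponential is memoryless, so the remaining time is again Exp(λ): the condition X > 3.44 is irrelevant.
P(X > 2.23) = e^(−1.2076) ≈ 0.2989.

0.2989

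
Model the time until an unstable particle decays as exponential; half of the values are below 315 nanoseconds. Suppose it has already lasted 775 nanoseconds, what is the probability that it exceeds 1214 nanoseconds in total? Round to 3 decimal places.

For an exponential, median = ln(2)/λ, so λ = ln 2 / 315 = 0.00220047 per nanosecond.
P(X > s+t | X > s) = e^(−λ(s+t))/e^(−λs) = e^(−λt), independent of s = 775.
P(X > 439) = e^(−0.96601) ≈ 0.381.

0.381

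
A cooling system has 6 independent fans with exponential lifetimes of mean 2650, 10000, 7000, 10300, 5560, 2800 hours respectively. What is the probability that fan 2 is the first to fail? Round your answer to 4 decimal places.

0.0797

Rates: λ_i = 1/mean_i → 0.000377358, 0.0001, 0.000142857, 0.0000970874, 0.000179856, 0.000357143; Σλ = 0.0012543.
P(fan 2 first) = λ_2/Σλ = 0.0001/0.0012543 ≈ 0.0797.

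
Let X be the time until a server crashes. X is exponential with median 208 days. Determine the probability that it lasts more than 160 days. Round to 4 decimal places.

0.5867

For an exponential, median = ln(2)/λ, so λ = ln 2 / 208 = 0.00333244 per day.
P(X > 160) = e^(−λ·160) = e^(−0.53319) ≈ 0.5867.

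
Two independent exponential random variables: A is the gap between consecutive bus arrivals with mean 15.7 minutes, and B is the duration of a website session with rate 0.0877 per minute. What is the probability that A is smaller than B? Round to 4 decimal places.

0.4207

λ_1 = 1/15.7 = 0.0636943, λ_2 = 0.0877.
For independent exponentials, P(A < B) = λ_1/(λ_1+λ_2) = 0.0636943/0.151394 ≈ 0.4207.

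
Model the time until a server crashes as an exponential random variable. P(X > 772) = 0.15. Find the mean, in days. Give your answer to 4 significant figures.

406.9

e^(−λ·772) = 0.15 ⇒ λ = −ln(0.15)/772 = 0.00245741.
Mean = 1/λ = 406.933 days.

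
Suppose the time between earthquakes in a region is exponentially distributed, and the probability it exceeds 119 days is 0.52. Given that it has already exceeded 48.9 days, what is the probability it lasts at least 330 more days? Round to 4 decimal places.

From e^(−λ·119) = 0.52, λ = −ln(0.52)/119 = 0.00549518.
Memoryless: P(X > 48.9+330 | X > 48.9) = P(X > 330) = e^(−0.00549518·330) ≈ 0.1631.

0.1631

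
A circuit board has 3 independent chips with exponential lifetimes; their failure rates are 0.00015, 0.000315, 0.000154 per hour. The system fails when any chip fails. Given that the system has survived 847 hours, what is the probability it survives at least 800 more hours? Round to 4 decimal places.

Time to first failure ~ Exp(Σλ) with Σλ = 0.000619.
By memorylessness, P(T > 847+800 | T > 847) = P(T > 800) = e^(−0.000619·800) ≈ 0.6094.

0.6094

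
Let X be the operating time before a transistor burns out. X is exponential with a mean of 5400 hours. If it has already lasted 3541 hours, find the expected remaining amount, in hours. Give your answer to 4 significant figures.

5400

The rate is λ = 1/5400 = 0.000185185 per hour.
By memorylessness, the remaining amount past any threshold is again Exp(λ) with mean 1/λ = 5400 hours.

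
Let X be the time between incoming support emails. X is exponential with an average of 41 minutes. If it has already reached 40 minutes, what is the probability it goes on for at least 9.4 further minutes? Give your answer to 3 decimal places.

0.795

The rate is λ = 1/41 = 0.0243902 per minute.
The exponential is memoryless, so the remaining time is again Exp(λ): the condition X > 40 is irrelevant.
P(X > 9.4) = e^(−0.22927) ≈ 0.795.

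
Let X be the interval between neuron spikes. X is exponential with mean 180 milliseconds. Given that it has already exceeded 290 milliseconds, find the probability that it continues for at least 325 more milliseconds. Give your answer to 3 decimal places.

0.164

The rate is λ = 1/180 = 0.00555556 per millisecond.
The exponential is memoryless, so the remaining time is again Exp(λ): the condition X > 290 is irrelevant.
P(X > 325) = e^(−1.8056) ≈ 0.164.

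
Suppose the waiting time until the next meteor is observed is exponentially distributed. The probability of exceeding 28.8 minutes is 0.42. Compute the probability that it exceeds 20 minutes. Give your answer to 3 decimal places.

0.547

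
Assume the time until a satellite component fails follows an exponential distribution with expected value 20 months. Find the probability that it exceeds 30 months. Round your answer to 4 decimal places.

The rate is λ = 1/20 = 0.05 per month.
P(X > 30) = e^(−λ·30) = e^(−1.5) ≈ 0.2231.

0.2231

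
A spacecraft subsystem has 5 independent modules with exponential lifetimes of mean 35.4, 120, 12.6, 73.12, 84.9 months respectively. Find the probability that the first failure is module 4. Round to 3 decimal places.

Rates: λ_i = 1/mean_i → 0.0282486, 0.00833333, 0.0793651, 0.0136761, 0.0117786; Σλ = 0.141402.
P(module 4 first) = λ_4/Σλ = 0.0136761/0.141402 ≈ 0.097.

0.097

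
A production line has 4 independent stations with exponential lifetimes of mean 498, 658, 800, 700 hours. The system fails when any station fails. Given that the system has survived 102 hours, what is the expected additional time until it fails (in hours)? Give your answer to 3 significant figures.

First-failure rate Σλ = 1/498 + 1/658 + 1/800 + 1/700 = 0.00620636.
By memorylessness the expected residual is 1/Σλ = 161.125 hours, regardless of the 102 already elapsed.

161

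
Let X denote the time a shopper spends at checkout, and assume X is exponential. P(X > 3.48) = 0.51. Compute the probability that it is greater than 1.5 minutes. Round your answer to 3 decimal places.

0.748

e^(−λ·3.48) = 0.51 ⇒ λ = −ln(0.51)/3.48 = 0.19349.
P(X > 1.5) = e^(−0.19349·1.5) = e^(−0.29023) ≈ 0.748.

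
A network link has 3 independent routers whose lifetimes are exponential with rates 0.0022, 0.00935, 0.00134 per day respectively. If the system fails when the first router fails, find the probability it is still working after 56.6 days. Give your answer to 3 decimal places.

0.482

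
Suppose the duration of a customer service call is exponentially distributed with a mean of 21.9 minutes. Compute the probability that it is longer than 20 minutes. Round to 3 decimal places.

The rate is λ = 1/21.9 = 0.0456621 per minute.
P(X > 20) = e^(−λ·20) = e^(−0.91324) ≈ 0.401.

0.401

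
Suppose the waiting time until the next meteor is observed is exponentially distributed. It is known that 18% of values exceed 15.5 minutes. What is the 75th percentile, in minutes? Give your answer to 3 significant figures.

12.5

e^(−λ·15.5) = 0.18 ⇒ λ = −ln(0.18)/15.5 = 0.110632.
75th percentile: 1 − e^(−λt) = 0.75, t = −ln(0.25)/λ = 12.5307 minutes.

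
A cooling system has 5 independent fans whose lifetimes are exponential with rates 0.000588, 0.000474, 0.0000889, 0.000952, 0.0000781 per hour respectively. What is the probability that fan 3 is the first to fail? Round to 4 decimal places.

0.0408

The time to first failure is exponential with rate Σλ = 0.000588 + 0.000474 + 0.0000889 + 0.000952 + 0.0000781 = 0.002181.
P(fan 3 first) = λ_3/Σλ = 0.0000889/0.002181 ≈ 0.0408.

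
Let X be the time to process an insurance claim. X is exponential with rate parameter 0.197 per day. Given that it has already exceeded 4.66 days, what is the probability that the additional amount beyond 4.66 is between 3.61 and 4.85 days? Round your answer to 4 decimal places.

Memoryless: the residual past 4.66 is again Exp(λ).
P(3.61 < residual < 4.85) = e^(−λ·3.61) − e^(−λ·4.85) = 0.49107 − 0.38464 ≈ 0.1064.

0.1064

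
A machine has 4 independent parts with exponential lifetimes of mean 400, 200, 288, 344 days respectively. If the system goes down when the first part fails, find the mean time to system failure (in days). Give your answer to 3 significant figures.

The first failure time is exponential with rate Σλ_i = 1/400 + 1/200 + 1/288 + 1/344 = 0.0138792 per day.
E[min] = 1/Σλ = 1/0.0138792 = 72.0503 days.

72.1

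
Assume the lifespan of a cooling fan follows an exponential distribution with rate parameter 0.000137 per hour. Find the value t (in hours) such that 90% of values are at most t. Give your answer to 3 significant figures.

16800

Set 1 − e^(−λt) = 0.9, so t = −ln(0.1)/λ = 2.3026/0.000137 ≈ 16807.2 hours.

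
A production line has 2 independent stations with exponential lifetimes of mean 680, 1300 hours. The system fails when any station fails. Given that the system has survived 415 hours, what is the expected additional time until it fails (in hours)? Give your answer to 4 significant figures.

446.5

First-failure rate Σλ = 1/680 + 1/1300 = 0.00223982.
By memorylessness the expected residual is 1/Σλ = 446.465 hours, regardless of the 415 already elapsed.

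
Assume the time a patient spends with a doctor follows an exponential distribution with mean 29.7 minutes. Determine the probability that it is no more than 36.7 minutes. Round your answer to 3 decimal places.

0.709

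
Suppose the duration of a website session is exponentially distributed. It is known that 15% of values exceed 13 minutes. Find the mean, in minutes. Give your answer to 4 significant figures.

6.852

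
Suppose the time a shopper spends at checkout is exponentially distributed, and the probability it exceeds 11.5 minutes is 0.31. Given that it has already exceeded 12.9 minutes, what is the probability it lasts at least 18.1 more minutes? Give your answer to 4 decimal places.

0.1583

From e^(−λ·11.5) = 0.31, λ = −ln(0.31)/11.5 = 0.101842.
Memoryless: P(X > 12.9+18.1 | X > 12.9) = P(X > 18.1) = e^(−0.101842·18.1) ≈ 0.1583.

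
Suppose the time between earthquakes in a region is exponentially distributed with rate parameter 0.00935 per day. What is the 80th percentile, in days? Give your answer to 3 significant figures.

172

Set 1 − e^(−λt) = 0.8, so t = −ln(0.2)/λ = 1.6094/0.00935 ≈ 172.132 days.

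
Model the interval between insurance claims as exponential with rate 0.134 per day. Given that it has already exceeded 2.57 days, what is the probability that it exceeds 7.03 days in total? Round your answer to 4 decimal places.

0.5501

By the memoryless property, P(X > 2.57+4.46 | X > 2.57) = P(X > 4.46).
P(X > 4.46) = e^(−0.59764) ≈ 0.5501.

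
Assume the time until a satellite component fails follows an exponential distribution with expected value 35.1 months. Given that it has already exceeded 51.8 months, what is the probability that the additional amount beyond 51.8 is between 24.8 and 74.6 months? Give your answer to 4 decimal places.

0.3740

The rate is λ = 1/35.1 = 0.02849 per month.
Memoryless: the residual past 51.8 is again Exp(λ).
P(24.8 < residual < 74.6) = e^(−λ·24.8) − e^(−λ·74.6) = 0.49334 − 0.11939 ≈ 0.3740.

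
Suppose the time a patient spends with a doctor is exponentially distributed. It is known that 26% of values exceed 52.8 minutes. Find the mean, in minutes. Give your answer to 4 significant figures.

39.20

e^(−λ·52.8) = 0.26 ⇒ λ = −ln(0.26)/52.8 = 0.0255128.
Mean = 1/λ = 39.1961 minutes.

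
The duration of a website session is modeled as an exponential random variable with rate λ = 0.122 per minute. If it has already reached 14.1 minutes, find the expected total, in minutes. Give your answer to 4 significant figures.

22.30

By memorylessness, E[X | X > 14.1] = 14.1 + 1/λ = 14.1 + 8.19672 = 22.2967 minutes.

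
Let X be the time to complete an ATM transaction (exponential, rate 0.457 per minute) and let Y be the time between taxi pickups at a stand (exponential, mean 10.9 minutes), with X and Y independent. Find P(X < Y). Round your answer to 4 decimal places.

0.8328

λ_1 = 0.457, λ_2 = 1/10.9 = 0.0917431.
For independent exponentials, P(X < Y) = λ_1/(λ_1+λ_2) = 0.457/0.548743 ≈ 0.8328.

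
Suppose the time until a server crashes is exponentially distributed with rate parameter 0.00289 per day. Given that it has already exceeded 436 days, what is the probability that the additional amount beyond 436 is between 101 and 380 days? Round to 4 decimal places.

0.4134

Memoryless: the residual past 436 is again Exp(λ).
P(101 < residual < 380) = e^(−λ·101) − e^(−λ·380) = 0.74685 − 0.33347 ≈ 0.4134.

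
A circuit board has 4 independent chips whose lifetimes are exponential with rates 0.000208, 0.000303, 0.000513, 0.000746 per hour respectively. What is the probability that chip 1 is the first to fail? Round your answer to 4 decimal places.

The time to first failure is exponential with rate Σλ = 0.000208 + 0.000303 + 0.000513 + 0.000746 = 0.00177.
P(chip 1 first) = λ_1/Σλ = 0.000208/0.00177 ≈ 0.1175.

0.1175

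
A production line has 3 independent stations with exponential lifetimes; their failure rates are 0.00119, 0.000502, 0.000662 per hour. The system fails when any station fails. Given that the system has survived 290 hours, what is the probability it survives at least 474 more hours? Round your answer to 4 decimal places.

Time to first failure ~ Exp(Σλ) with Σλ = 0.002354.
By memorylessness, P(T > 290+474 | T > 290) = P(T > 474) = e^(−0.002354·474) ≈ 0.3277.

0.3277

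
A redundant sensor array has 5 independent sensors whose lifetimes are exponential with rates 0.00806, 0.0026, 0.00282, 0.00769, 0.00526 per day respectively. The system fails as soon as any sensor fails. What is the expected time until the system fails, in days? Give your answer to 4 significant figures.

37.84

The time to first failure is exponential with rate Σλ = 0.00806 + 0.0026 + 0.00282 + 0.00769 + 0.00526 = 0.02643.
E[min] = 1/Σλ = 1/0.02643 = 37.8358 days.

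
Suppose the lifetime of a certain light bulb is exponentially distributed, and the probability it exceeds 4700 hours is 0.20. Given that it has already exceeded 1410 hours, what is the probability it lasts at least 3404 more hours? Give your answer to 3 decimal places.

From e^(−λ·4700) = 0.20, λ = −ln(0.20)/4700 = 0.000342434.
Memoryless: P(X > 1410+3404 | X > 1410) = P(X > 3404) = e^(−0.000342434·3404) ≈ 0.312.

0.312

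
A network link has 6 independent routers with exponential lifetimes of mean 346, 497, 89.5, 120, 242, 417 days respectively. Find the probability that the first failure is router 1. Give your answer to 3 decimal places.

Rates: λ_i = 1/mean_i → 0.00289017, 0.00201207, 0.0111732, 0.00833333, 0.00413223, 0.00239808; Σλ = 0.0309391.
P(router 1 first) = λ_1/Σλ = 0.00289017/0.0309391 ≈ 0.093.

0.093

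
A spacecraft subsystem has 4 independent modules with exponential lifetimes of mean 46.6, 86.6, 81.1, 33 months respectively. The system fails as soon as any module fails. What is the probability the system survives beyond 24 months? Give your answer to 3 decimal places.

0.163

The first failure time is exponential with rate Σλ_i = 1/46.6 + 1/86.6 + 1/81.1 + 1/33 = 0.0756401 per month.
P(min > 24) = e^(−0.0756401·24) = e^(−1.8154) ≈ 0.163.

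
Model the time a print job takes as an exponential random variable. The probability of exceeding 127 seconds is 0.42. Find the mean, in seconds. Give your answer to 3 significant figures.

e^(−λ·127) = 0.42 ⇒ λ = −ln(0.42)/127 = 0.00683071.
Mean = 1/λ = 146.398 seconds.

146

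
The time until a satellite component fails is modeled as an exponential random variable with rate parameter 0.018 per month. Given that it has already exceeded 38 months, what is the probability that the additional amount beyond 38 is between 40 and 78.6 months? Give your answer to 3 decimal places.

0.244

Memoryless: the residual past 38 is again Exp(λ).
P(40 < residual < 78.6) = e^(−λ·40) − e^(−λ·78.6) = 0.48675 − 0.24297 ≈ 0.244.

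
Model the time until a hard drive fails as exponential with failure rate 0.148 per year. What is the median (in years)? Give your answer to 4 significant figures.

4.683

Set 1 − e^(−λt) = 0.5, so t = −ln(0.5)/λ = 0.69315/0.148 ≈ 4.68343 years.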